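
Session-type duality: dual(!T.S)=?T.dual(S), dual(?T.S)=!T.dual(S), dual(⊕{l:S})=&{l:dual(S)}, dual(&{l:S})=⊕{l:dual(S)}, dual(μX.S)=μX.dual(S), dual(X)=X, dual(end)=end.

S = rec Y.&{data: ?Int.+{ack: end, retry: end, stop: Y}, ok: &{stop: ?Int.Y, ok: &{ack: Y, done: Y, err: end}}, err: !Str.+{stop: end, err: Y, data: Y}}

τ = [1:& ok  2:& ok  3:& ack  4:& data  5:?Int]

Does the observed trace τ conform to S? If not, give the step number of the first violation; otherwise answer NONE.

[1] & ok  ok  state: &{stop: ?Int.rec Y.…, ok: &{ack: rec Y.…, done: rec Y.…, err: end}}
[2] & ok  ok  state: &{ack: rec Y.…, done: rec Y.…, err: end}
[3] & ack  ok  state: rec Y.…
[4] & data  ok  state: ?Int.+{ack: end, retry: end, stop: rec Y.…}
[5] ?Int  ok  state: +{ack: end, retry: end, stop: rec Y.…}
trace exhausted — no violation

NONE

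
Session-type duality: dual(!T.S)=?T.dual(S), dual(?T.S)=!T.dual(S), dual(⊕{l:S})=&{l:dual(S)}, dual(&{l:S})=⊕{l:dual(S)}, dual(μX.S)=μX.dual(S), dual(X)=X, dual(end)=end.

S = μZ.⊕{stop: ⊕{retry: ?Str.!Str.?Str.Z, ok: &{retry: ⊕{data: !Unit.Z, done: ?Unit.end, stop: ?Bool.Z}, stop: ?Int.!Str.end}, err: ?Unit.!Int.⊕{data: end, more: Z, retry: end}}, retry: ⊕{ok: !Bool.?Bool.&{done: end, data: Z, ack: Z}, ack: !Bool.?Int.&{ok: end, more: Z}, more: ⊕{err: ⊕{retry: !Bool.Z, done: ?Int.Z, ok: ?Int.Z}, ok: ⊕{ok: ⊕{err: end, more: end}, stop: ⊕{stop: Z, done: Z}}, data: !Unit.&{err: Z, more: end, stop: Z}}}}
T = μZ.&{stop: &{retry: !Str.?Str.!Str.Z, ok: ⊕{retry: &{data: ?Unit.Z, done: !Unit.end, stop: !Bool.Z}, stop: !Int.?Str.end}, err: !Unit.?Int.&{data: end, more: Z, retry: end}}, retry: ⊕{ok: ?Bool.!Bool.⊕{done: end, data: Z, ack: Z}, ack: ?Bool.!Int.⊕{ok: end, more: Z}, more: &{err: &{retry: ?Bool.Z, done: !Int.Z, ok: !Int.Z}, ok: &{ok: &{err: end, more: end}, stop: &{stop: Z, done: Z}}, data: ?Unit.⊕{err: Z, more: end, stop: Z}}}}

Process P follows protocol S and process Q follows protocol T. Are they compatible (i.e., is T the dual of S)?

μZ ‖ μZ  ok (μ self-dual)
  ⊕{stop,retry} ‖ &{stop,retry}  ok labels match
    case stop:
      ⊕{retry,ok,err} ‖ &{retry,ok,err}  ok labels match
        case retry:
          ?Str ‖ !Str  ok
            !Str ‖ ?Str  ok
              ?Str ‖ !Str  ok
                Z ‖ Z  ok
        case ok:
          &{retry,stop} ‖ ⊕{retry,stop}  ok labels match
            case retry:
              ⊕{data,done,stop} ‖ &{data,done,stop}  ok labels match
                case data:
                  !Unit ‖ ?Unit  ok
                    Z ‖ Z  ok
                case done:
                  ?Unit ‖ !Unit  ok
                    end ‖ end  ok
                case stop:
                  ?Bool ‖ !Bool  ok
                    Z ‖ Z  ok
            case stop:
              ?Int ‖ !Int  ok
                !Str ‖ ?Str  ok
                  end ‖ end  ok
        case err:
          ?Unit ‖ !Unit  ok
            !Int ‖ ?Int  ok
              ⊕{data,more,retry} ‖ &{data,more,retry}  ok labels match
                case data:
                  end ‖ end  ok
                case more:
                  Z ‖ Z  ok
                case retry:
                  end ‖ end  ok
    case retry:
      ⊕{ok,ack,more} ‖ ⊕{ok,ack,more}  ✗ choice polarity not flipped — not dual

NO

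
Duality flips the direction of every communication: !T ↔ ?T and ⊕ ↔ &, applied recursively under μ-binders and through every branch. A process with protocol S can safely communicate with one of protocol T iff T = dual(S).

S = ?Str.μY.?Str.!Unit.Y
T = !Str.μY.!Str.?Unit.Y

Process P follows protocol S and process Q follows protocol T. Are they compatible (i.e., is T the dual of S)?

?Str ‖ !Str  ✓
  μY ‖ μY  ✓ (binder kept)
    ?Str ‖ !Str  ✓
      !Unit ‖ ?Unit  ✓
        Y ‖ Y  ✓

YES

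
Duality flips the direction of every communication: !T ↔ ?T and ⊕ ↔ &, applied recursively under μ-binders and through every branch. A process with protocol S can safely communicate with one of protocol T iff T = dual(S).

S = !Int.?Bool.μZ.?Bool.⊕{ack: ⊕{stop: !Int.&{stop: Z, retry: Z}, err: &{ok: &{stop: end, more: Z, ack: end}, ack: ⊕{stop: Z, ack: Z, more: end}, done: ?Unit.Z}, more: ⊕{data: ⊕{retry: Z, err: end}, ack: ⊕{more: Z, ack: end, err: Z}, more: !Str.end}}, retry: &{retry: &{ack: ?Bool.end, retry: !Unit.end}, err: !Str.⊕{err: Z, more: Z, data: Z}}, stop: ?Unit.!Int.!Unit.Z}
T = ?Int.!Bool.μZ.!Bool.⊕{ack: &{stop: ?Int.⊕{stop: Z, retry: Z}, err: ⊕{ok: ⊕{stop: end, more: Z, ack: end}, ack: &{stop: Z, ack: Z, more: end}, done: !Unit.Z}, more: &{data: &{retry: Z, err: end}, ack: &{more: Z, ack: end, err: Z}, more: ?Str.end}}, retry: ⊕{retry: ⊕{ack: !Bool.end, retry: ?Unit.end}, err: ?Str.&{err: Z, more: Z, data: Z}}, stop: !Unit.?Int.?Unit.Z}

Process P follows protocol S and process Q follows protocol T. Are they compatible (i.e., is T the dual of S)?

NO

!Int ‖ ?Int  ok
  ?Bool ‖ !Bool  ok
    μZ ‖ μZ  ok (binder kept)
      ?Bool ‖ !Bool  ok
        ⊕{ack,retry,stop} ‖ ⊕{ack,retry,stop}  ✗ choice polarity not flipped — not dual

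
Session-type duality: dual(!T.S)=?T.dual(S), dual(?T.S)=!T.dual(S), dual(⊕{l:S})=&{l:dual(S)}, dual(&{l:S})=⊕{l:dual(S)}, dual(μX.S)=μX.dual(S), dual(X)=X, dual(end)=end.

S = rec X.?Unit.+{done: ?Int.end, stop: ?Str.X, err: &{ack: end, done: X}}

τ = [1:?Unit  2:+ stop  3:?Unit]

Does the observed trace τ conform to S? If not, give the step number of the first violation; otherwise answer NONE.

3

[1] ?Unit  ✓  state: +{done: ?Int.end, stop: ?Str.rec X.…, err: &{ack: end, done: rec X.…}}
[2] + stop  ✓  state: ?Str.rec X.…
[3] got ?Unit, protocol expects ?Str  ✗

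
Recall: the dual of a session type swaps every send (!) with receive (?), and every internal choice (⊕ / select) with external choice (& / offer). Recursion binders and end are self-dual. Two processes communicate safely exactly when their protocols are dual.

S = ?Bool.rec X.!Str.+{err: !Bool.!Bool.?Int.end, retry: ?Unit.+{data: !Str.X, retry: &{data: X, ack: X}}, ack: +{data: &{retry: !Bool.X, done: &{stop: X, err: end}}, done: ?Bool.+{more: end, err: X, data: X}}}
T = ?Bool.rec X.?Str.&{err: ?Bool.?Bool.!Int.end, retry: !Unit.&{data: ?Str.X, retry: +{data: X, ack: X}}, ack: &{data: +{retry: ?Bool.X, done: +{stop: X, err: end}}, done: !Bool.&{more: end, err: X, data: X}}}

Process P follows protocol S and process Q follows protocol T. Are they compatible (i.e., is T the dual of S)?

NO

?Bool ‖ ?Bool  ✗ same direction on both sides — not dual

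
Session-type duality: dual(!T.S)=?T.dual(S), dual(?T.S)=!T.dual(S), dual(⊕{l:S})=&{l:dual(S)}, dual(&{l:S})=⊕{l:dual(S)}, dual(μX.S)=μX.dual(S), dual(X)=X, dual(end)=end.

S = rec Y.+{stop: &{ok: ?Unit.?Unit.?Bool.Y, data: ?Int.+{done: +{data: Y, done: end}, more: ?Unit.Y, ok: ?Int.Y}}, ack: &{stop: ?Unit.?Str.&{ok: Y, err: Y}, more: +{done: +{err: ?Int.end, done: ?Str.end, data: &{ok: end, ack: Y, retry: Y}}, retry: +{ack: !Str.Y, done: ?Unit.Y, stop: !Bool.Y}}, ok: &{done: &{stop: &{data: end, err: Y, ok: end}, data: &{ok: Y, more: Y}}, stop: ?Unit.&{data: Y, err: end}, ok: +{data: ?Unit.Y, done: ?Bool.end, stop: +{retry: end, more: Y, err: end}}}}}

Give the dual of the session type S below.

rec Y → rec Y  (μ self-dual)
  +{stop,ack} → &{stop,ack}  (internal→external)
    [stop]
      &{ok,data} → +{ok,data}  (&→⊕)
        [ok]
          ?Unit → !Unit
            ?Unit → !Unit
              ?Bool → !Bool
                dual(Y) = Y
        [data]
          ?Int → !Int
            +{done,more,ok} → &{done,more,ok}  (internal→external)
              [done]
                +{data,done} → &{data,done}  (internal→external)
                  [data]
                    dual(Y) = Y
                  [done]
                    dual(end) = end
              [more]
                ?Unit → !Unit
                  dual(Y) = Y
              [ok]
                ?Int → !Int
                  dual(Y) = Y
    [ack]
      &{stop,more,ok} → +{stop,more,ok}  (&→⊕)
        [stop]
          ?Unit → !Unit
            ?Str → !Str
              &{ok,err} → +{ok,err}  (&→⊕)
                [ok]
                  dual(Y) = Y
                [err]
                  dual(Y) = Y
        [more]
          +{done,retry} → &{done,retry}  (internal→external)
            [done]
              +{err,done,data} → &{err,done,data}  (internal→external)
                [err]
                  ?Int → !Int
                    dual(end) = end
                [done]
                  ?Str → !Str
                    dual(end) = end
                [data]
                  &{ok,ack,retry} → +{ok,ack,retry}  (&→⊕)
                    [ok]
                      dual(end) = end
                    [ack]
                      dual(Y) = Y
                    [retry]
                      dual(Y) = Y
            [retry]
              +{ack,done,stop} → &{ack,done,stop}  (internal→external)
                [ack]
                  !Str → ?Str
                    dual(Y) = Y
                [done]
                  ?Unit → !Unit
                    dual(Y) = Y
                [stop]
                  !Bool → ?Bool
                    dual(Y) = Y
        [ok]
          &{done,stop,ok} → +{done,stop,ok}  (&→⊕)
            [done]
              &{stop,data} → +{stop,data}  (&→⊕)
                [stop]
                  &{data,err,ok} → +{data,err,ok}  (&→⊕)
                    [data]
                      dual(end) = end
                    [err]
                      dual(Y) = Y
                    [ok]
                      dual(end) = end
                [data]
                  &{ok,more} → +{ok,more}  (&→⊕)
                    [ok]
                      dual(Y) = Y
                    [more]
                      dual(Y) = Y
            [stop]
              ?Unit → !Unit
                &{data,err} → +{data,err}  (&→⊕)
                  [data]
                    dual(Y) = Y
                  [err]
                    dual(end) = end
            [ok]
              +{data,done,stop} → &{data,done,stop}  (internal→external)
                [data]
                  ?Unit → !Unit
                    dual(Y) = Y
                [done]
                  ?Bool → !Bool
                    dual(end) = end
                [stop]
                  +{retry,more,err} → &{retry,more,err}  (internal→external)
                    [retry]
                      dual(end) = end
                    [more]
                      dual(Y) = Y
                    [err]
                      dual(end) = end

rec Y.&{stop: +{ok: !Unit.!Unit.!Bool.Y, data: !Int.&{done: &{data: Y, done: end}, more: !Unit.Y, ok: !Int.Y}}, ack: +{stop: !Unit.!Str.+{ok: Y, err: Y}, more: &{done: &{err: !Int.end, done: !Str.end, data: +{ok: end, ack: Y, retry: Y}}, retry: &{ack: ?Str.Y, done: !Unit.Y, stop: ?Bool.Y}}, ok: +{done: +{stop: +{data: end, err: Y, ok: end}, data: +{ok: Y, more: Y}}, stop: !Unit.+{data: Y, err: end}, ok: &{data: !Unit.Y, done: !Bool.end, stop: &{retry: end, more: Y, err: end}}}}}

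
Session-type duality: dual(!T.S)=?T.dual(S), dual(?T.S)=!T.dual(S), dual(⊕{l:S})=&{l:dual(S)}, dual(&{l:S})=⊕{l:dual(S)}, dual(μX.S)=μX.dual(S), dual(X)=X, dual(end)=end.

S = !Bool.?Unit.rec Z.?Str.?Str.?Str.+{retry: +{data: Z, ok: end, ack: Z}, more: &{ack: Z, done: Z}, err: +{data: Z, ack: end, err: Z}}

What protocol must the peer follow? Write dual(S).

?Bool.!Unit.rec Z.!Str.!Str.!Str.&{retry: &{data: Z, ok: end, ack: Z}, more: +{ack: Z, done: Z}, err: &{data: Z, ack: end, err: Z}}

!Bool = ?Bool
  ?Unit = !Unit
    rec Z = rec Z  (binder kept)
      ?Str = !Str
        ?Str = !Str
          ?Str = !Str
            +{retry,more,err} = &{retry,more,err}  (⊕→&)
              • retry:
                +{data,ok,ack} = &{data,ok,ack}  (⊕→&)
                  • data:
                    Z ↦ Z
                  • ok:
                    end ↦ end
                  • ack:
                    Z ↦ Z
              • more:
                &{ack,done} = +{ack,done}  (&→⊕)
                  • ack:
                    Z ↦ Z
                  • done:
                    Z ↦ Z
              • err:
                +{data,ack,err} = &{data,ack,err}  (⊕→&)
                  • data:
                    Z ↦ Z
                  • ack:
                    end ↦ end
                  • err:
                    Z ↦ Z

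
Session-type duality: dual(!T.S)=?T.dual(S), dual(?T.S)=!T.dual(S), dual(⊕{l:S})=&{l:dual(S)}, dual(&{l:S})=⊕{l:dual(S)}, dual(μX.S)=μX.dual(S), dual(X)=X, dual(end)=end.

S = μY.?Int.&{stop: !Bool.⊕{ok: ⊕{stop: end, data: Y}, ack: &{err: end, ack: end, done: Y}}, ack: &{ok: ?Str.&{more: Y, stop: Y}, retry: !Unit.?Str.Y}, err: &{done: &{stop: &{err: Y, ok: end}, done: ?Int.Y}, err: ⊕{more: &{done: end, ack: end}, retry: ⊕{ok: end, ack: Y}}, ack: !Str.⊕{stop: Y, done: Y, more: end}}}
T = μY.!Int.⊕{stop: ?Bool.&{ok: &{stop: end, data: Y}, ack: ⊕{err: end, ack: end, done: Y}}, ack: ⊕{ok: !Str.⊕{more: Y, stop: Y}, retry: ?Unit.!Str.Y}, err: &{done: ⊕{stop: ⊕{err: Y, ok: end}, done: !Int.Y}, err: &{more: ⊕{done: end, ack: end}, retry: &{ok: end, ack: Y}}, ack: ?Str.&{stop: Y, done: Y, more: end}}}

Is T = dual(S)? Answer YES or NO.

NO

μY ‖ μY  match (rec unchanged)
  ?Int ‖ !Int  match
    &{stop,ack,err} ‖ ⊕{stop,ack,err}  match labels match
      • stop:
        !Bool ‖ ?Bool  match
          ⊕{ok,ack} ‖ &{ok,ack}  match labels match
            • ok:
              ⊕{stop,data} ‖ &{stop,data}  match labels match
                • stop:
                  end ‖ end  match
                • data:
                  Y ‖ Y  match
            • ack:
              &{err,ack,done} ‖ ⊕{err,ack,done}  match labels match
                • err:
                  end ‖ end  match
                • ack:
                  end ‖ end  match
                • done:
                  Y ‖ Y  match
      • ack:
        &{ok,retry} ‖ ⊕{ok,retry}  match labels match
          • ok:
            ?Str ‖ !Str  match
              &{more,stop} ‖ ⊕{more,stop}  match labels match
                • more:
                  Y ‖ Y  match
                • stop:
                  Y ‖ Y  match
          • retry:
            !Unit ‖ ?Unit  match
              ?Str ‖ !Str  match
                Y ‖ Y  match
      • err:
        &{done,err,ack} ‖ &{done,err,ack}  ✗ choice polarity not flipped — not dual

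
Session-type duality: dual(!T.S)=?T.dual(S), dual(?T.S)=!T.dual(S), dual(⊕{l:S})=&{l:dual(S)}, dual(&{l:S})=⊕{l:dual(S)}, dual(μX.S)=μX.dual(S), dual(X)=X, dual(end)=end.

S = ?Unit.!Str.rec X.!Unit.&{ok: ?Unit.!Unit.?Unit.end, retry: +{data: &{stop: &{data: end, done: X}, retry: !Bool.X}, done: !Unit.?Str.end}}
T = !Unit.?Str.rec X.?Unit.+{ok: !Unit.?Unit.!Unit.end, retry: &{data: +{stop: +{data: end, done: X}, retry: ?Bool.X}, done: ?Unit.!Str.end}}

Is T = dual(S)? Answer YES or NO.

YES

?Unit | !Unit  ok
  !Str | ?Str  ok
    rec X | rec X  ok (binder kept)
      !Unit | ?Unit  ok
        &{ok,retry} | +{ok,retry}  ok same labels
          • ok:
            ?Unit | !Unit  ok
              !Unit | ?Unit  ok
                ?Unit | !Unit  ok
                  end | end  ok
          • retry:
            +{data,done} | &{data,done}  ok same labels
              • data:
                &{stop,retry} | +{stop,retry}  ok same labels
                  • stop:
                    &{data,done} | +{data,done}  ok same labels
                      • data:
                        end | end  ok
                      • done:
                        X | X  ok
                  • retry:
                    !Bool | ?Bool  ok
                      X | X  ok
              • done:
                !Unit | ?Unit  ok
                  ?Str | !Str  ok
                    end | end  ok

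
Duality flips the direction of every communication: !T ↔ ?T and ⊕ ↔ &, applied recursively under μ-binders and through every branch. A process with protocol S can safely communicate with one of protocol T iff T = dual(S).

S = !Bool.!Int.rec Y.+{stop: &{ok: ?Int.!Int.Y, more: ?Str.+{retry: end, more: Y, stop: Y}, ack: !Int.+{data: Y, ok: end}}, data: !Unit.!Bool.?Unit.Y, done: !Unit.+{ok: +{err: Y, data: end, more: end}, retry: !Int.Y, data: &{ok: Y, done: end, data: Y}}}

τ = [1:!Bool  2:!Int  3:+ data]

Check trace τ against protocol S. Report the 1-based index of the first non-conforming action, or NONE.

[1] !Bool  ok  state: !Int.rec Y.…
[2] !Int  ok  state: rec Y.…
[3] + data  ok  state: !Unit.!Bool.?Unit.rec Y.…
τ conforms to S (length 3)

NONE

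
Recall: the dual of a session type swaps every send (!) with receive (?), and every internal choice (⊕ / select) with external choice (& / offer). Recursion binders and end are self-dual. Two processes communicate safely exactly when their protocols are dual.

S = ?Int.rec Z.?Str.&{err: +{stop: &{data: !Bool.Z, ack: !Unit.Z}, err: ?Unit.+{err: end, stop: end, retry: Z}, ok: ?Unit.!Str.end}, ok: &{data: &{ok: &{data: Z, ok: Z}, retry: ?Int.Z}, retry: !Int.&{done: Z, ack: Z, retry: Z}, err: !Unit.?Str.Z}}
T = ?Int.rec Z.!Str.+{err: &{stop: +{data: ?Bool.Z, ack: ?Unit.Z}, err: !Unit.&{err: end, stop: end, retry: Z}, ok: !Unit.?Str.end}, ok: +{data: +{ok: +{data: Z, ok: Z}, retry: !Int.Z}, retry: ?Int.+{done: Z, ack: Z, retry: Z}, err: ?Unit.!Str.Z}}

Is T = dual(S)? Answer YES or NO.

NO

?Int | ?Int  ✗ same direction on both sides — not dual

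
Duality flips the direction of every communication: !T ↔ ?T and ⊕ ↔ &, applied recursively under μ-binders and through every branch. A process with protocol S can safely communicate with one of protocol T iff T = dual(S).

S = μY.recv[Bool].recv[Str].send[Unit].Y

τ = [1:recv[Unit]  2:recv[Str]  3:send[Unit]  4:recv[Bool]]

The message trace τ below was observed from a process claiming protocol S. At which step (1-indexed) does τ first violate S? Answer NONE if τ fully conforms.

1

@1 got recv[Unit], protocol expects recv[Bool]  ✗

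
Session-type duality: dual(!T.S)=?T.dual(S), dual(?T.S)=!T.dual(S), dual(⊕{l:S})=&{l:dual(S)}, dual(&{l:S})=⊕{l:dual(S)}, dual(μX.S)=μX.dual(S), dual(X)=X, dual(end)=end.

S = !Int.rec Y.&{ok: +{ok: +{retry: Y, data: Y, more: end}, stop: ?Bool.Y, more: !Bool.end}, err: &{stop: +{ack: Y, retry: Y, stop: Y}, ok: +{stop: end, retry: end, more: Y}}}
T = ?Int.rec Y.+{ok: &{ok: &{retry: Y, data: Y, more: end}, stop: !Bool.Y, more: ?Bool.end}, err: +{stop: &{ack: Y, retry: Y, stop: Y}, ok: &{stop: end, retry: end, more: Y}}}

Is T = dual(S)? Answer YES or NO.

!Int vs ?Int  ✓
  rec Y vs rec Y  ✓ (μ self-dual)
    &{ok,err} vs +{ok,err}  ✓ labels match
      [ok]
        +{ok,stop,more} vs &{ok,stop,more}  ✓ labels match
          [ok]
            +{retry,data,more} vs &{retry,data,more}  ✓ labels match
              [retry]
                Y vs Y  ✓
              [data]
                Y vs Y  ✓
              [more]
                end vs end  ✓
          [stop]
            ?Bool vs !Bool  ✓
              Y vs Y  ✓
          [more]
            !Bool vs ?Bool  ✓
              end vs end  ✓
      [err]
        &{stop,ok} vs +{stop,ok}  ✓ labels match
          [stop]
            +{ack,retry,stop} vs &{ack,retry,stop}  ✓ labels match
              [ack]
                Y vs Y  ✓
              [retry]
                Y vs Y  ✓
              [stop]
                Y vs Y  ✓
          [ok]
            +{stop,retry,more} vs &{stop,retry,more}  ✓ labels match
              [stop]
                end vs end  ✓
              [retry]
                end vs end  ✓
              [more]
                Y vs Y  ✓

YES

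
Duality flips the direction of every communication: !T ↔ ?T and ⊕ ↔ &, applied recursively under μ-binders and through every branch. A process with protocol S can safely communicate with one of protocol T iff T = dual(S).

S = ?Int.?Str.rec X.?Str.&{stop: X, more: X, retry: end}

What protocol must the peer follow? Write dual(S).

!Int.!Str.rec X.!Str.+{stop: X, more: X, retry: end}

?Int ↦ !Int
  ?Str ↦ !Str
    rec X ↦ rec X  (μ self-dual)
      ?Str ↦ !Str
        &{stop,more,retry} ↦ +{stop,more,retry}  (external→internal)
          [stop]
            X ↦ X
          [more]
            X ↦ X
          [retry]
            end ↦ end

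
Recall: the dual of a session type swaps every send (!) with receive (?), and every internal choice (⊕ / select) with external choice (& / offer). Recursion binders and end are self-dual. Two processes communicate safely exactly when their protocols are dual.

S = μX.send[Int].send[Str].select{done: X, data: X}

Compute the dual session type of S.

μX.recv[Int].recv[Str].offer{done: X, data: X}

μX → μX  (μ self-dual)
  send[Int] → recv[Int]
    send[Str] → recv[Str]
      select{done,data} → offer{done,data}  (⊕→&)
        • done:
          X self-dual
        • data:
          X self-dual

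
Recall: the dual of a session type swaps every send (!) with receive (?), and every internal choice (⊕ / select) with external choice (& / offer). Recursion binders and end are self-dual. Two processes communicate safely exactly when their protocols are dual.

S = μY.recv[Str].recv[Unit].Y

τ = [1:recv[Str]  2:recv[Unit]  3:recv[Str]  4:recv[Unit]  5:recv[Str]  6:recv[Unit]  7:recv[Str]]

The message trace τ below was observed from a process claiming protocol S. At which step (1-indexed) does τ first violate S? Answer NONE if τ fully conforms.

[1] recv[Str]  ✓  state: recv[Unit].μY.…
[2] recv[Unit]  ✓  state: μY.…
[3] recv[Str]  ✓  state: recv[Unit].μY.…
[4] recv[Unit]  ✓  state: μY.…
[5] recv[Str]  ✓  state: recv[Unit].μY.…
[6] recv[Unit]  ✓  state: μY.…
[7] recv[Str]  ✓  state: recv[Unit].μY.…
all 7 steps conform

NONE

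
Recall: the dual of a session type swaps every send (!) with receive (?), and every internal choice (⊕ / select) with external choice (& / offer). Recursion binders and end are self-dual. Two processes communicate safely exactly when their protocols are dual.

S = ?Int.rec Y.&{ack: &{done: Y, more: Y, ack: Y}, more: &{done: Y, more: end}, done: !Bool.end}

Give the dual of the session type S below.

!Int.rec Y.+{ack: +{done: Y, more: Y, ack: Y}, more: +{done: Y, more: end}, done: ?Bool.end}

?Int = !Int
  rec Y = rec Y  (μ self-dual)
    &{ack,more,done} = +{ack,more,done}  (external→internal)
      [ack]
        &{done,more,ack} = +{done,more,ack}  (external→internal)
          [done]
            Y ↦ Y
          [more]
            Y ↦ Y
          [ack]
            Y ↦ Y
      [more]
        &{done,more} = +{done,more}  (external→internal)
          [done]
            Y ↦ Y
          [more]
            end ↦ end
      [done]
        !Bool = ?Bool
          end ↦ end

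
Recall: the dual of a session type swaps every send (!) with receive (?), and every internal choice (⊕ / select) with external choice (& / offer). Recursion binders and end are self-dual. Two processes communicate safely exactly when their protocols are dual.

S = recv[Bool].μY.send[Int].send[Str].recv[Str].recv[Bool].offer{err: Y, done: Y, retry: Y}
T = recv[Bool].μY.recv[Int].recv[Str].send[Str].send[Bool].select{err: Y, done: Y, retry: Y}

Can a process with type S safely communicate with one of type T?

NO

recv[Bool] | recv[Bool]  ✗ same direction on both sides — not dual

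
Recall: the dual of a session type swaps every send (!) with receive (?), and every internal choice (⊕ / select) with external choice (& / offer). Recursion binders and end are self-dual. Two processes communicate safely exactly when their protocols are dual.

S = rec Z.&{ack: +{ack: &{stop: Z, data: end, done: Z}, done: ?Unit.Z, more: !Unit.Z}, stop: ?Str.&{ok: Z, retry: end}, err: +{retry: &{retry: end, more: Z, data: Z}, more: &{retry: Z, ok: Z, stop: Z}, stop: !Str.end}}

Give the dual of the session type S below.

rec Z ↦ rec Z  (binder kept)
  &{ack,stop,err} ↦ +{ack,stop,err}  (&→⊕)
    [ack]
      +{ack,done,more} ↦ &{ack,done,more}  (select→offer)
        [ack]
          &{stop,data,done} ↦ +{stop,data,done}  (&→⊕)
            [stop]
              Z ↦ Z
            [data]
              end ↦ end
            [done]
              Z ↦ Z
        [done]
          ?Unit ↦ !Unit
            Z ↦ Z
        [more]
          !Unit ↦ ?Unit
            Z ↦ Z
    [stop]
      ?Str ↦ !Str
        &{ok,retry} ↦ +{ok,retry}  (&→⊕)
          [ok]
            Z ↦ Z
          [retry]
            end ↦ end
    [err]
      +{retry,more,stop} ↦ &{retry,more,stop}  (select→offer)
        [retry]
          &{retry,more,data} ↦ +{retry,more,data}  (&→⊕)
            [retry]
              end ↦ end
            [more]
              Z ↦ Z
            [data]
              Z ↦ Z
        [more]
          &{retry,ok,stop} ↦ +{retry,ok,stop}  (&→⊕)
            [retry]
              Z ↦ Z
            [ok]
              Z ↦ Z
            [stop]
              Z ↦ Z
        [stop]
          !Str ↦ ?Str
            end ↦ end

rec Z.+{ack: &{ack: +{stop: Z, data: end, done: Z}, done: !Unit.Z, more: ?Unit.Z}, stop: !Str.+{ok: Z, retry: end}, err: &{retry: +{retry: end, more: Z, data: Z}, more: +{retry: Z, ok: Z, stop: Z}, stop: ?Str.end}}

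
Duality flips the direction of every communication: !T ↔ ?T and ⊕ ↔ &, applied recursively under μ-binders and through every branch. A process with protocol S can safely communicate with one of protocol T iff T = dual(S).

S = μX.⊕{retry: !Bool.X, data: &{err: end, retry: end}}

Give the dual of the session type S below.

μX = μX  (binder kept)
  ⊕{retry,data} = &{retry,data}  (internal→external)
    case retry:
      !Bool = ?Bool
        X ↦ X
    case data:
      &{err,retry} = ⊕{err,retry}  (external→internal)
        case err:
          end ↦ end
        case retry:
          end ↦ end

μX.&{retry: ?Bool.X, data: ⊕{err: end, retry: end}}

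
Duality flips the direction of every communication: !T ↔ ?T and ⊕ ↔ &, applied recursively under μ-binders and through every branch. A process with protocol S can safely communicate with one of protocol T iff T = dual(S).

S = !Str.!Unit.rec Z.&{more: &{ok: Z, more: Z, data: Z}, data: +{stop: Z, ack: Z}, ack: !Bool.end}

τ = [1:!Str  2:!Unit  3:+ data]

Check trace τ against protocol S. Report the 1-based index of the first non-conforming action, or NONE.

3

[1] !Str  ok  residual = !Unit.rec Z.…
[2] !Unit  ok  residual = rec Z.…
[3] got + data, protocol expects & more or & data or & ack  ✗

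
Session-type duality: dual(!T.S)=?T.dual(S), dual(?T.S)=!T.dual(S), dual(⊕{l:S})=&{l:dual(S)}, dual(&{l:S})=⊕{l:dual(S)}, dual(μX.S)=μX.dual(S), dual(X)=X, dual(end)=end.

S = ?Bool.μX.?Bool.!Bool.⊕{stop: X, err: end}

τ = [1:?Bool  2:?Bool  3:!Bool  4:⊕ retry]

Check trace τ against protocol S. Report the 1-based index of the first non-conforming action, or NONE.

4

@1 ?Bool  match  now at μX.…
@2 ?Bool  match  now at !Bool.⊕{stop: μX.…, err: end}
@3 !Bool  match  now at ⊕{stop: μX.…, err: end}
@4 got ⊕ retry, protocol expects ⊕ stop or ⊕ err  ✗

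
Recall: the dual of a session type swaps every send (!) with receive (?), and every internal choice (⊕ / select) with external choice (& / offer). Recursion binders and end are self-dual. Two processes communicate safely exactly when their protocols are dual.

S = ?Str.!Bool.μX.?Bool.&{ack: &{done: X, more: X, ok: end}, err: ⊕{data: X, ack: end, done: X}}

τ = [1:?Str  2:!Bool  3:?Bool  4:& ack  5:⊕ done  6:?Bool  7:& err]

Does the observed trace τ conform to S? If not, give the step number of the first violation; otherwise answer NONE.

5

@1 ?Str  ✓  state: !Bool.μX.…
@2 !Bool  ✓  state: μX.…
@3 ?Bool  ✓  state: &{ack: &{done: μX.…, more: μX.…, ok: end}, err: ⊕{data: μX.…, ack: end, done: μX.…}}
@4 & ack  ✓  state: &{done: μX.…, more: μX.…, ok: end}
@5 got ⊕ done, protocol expects & done or & more or & ok  ✗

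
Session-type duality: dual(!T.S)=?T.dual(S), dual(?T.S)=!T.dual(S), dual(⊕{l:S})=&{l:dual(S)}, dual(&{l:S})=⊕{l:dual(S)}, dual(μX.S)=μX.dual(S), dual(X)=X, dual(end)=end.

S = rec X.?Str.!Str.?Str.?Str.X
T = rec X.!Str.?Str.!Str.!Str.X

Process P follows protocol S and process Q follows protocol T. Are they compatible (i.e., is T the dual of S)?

rec X vs rec X  match (μ self-dual)
  ?Str vs !Str  match
    !Str vs ?Str  match
      ?Str vs !Str  match
        ?Str vs !Str  match
          X vs X  match

YES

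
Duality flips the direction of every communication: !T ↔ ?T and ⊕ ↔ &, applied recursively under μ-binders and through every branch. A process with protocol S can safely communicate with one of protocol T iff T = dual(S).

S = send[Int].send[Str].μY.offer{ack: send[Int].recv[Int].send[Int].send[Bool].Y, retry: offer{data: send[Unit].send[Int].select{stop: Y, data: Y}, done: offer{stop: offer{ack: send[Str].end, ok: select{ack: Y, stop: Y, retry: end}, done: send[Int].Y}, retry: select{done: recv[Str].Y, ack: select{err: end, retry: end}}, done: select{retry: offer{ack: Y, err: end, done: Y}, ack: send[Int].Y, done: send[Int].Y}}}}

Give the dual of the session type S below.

send[Int] = recv[Int]
  send[Str] = recv[Str]
    μY = μY  (μ self-dual)
      offer{ack,retry} = select{ack,retry}  (external→internal)
        [ack]
          send[Int] = recv[Int]
            recv[Int] = send[Int]
              send[Int] = recv[Int]
                send[Bool] = recv[Bool]
                  Y ↦ Y
        [retry]
          offer{data,done} = select{data,done}  (external→internal)
            [data]
              send[Unit] = recv[Unit]
                send[Int] = recv[Int]
                  select{stop,data} = offer{stop,data}  (select→offer)
                    [stop]
                      Y ↦ Y
                    [data]
                      Y ↦ Y
            [done]
              offer{stop,retry,done} = select{stop,retry,done}  (external→internal)
                [stop]
                  offer{ack,ok,done} = select{ack,ok,done}  (external→internal)
                    [ack]
                      send[Str] = recv[Str]
                        end ↦ end
                    [ok]
                      select{ack,stop,retry} = offer{ack,stop,retry}  (select→offer)
                        [ack]
                          Y ↦ Y
                        [stop]
                          Y ↦ Y
                        [retry]
                          end ↦ end
                    [done]
                      send[Int] = recv[Int]
                        Y ↦ Y
                [retry]
                  select{done,ack} = offer{done,ack}  (select→offer)
                    [done]
                      recv[Str] = send[Str]
                        Y ↦ Y
                    [ack]
                      select{err,retry} = offer{err,retry}  (select→offer)
                        [err]
                          end ↦ end
                        [retry]
                          end ↦ end
                [done]
                  select{retry,ack,done} = offer{retry,ack,done}  (select→offer)
                    [retry]
                      offer{ack,err,done} = select{ack,err,done}  (external→internal)
                        [ack]
                          Y ↦ Y
                        [err]
                          end ↦ end
                        [done]
                          Y ↦ Y
                    [ack]
                      send[Int] = recv[Int]
                        Y ↦ Y
                    [done]
                      send[Int] = recv[Int]
                        Y ↦ Y

recv[Int].recv[Str].μY.select{ack: recv[Int].send[Int].recv[Int].recv[Bool].Y, retry: select{data: recv[Unit].recv[Int].offer{stop: Y, data: Y}, done: select{stop: select{ack: recv[Str].end, ok: offer{ack: Y, stop: Y, retry: end}, done: recv[Int].Y}, retry: offer{done: send[Str].Y, ack: offer{err: end, retry: end}}, done: offer{retry: select{ack: Y, err: end, done: Y}, ack: recv[Int].Y, done: recv[Int].Y}}}}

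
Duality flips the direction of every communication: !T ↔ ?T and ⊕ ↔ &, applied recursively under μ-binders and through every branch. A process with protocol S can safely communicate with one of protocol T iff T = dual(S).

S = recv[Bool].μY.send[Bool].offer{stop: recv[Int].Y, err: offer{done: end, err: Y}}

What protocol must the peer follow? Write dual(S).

recv[Bool] = send[Bool]
  μY = μY  (rec unchanged)
    send[Bool] = recv[Bool]
      offer{stop,err} = select{stop,err}  (external→internal)
        case stop:
          recv[Int] = send[Int]
            Y ↦ Y
        case err:
          offer{done,err} = select{done,err}  (external→internal)
            case done:
              end ↦ end
            case err:
              Y ↦ Y

send[Bool].μY.recv[Bool].select{stop: send[Int].Y, err: select{done: end, err: Y}}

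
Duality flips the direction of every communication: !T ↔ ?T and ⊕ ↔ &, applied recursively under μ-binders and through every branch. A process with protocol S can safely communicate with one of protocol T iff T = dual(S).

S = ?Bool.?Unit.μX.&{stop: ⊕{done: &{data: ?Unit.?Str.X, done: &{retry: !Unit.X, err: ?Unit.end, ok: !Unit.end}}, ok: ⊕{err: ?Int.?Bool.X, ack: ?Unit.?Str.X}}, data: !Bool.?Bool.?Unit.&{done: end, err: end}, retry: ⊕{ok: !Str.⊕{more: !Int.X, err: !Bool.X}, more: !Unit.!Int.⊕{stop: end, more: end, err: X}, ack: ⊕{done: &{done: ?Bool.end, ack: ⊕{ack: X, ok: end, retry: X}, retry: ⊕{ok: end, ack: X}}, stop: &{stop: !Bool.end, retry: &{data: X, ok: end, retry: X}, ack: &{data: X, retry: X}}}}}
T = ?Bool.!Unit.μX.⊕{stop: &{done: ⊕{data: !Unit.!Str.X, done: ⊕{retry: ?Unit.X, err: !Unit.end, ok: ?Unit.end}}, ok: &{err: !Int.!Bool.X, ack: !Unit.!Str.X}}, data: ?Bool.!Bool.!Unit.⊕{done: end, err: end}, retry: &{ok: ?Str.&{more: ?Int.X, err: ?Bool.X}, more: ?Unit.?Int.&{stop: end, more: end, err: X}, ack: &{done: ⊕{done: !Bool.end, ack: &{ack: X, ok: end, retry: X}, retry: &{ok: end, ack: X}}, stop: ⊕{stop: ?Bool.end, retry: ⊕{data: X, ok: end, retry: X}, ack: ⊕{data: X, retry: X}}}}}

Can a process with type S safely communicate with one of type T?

NO

?Bool ‖ ?Bool  ✗ same direction on both sides — not dual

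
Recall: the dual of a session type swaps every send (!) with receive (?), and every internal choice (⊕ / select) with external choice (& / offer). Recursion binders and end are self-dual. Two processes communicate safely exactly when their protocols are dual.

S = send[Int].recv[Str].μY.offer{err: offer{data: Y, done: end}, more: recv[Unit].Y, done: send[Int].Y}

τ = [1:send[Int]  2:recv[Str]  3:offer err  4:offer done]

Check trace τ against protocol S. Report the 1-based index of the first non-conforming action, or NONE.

step 1: send[Int]  ✓  now at recv[Str].μY.…
step 2: recv[Str]  ✓  now at μY.…
step 3: offer err  ✓  now at offer{data: μY.…, done: end}
step 4: offer done  ✓  now at end
trace exhausted — no violation

NONE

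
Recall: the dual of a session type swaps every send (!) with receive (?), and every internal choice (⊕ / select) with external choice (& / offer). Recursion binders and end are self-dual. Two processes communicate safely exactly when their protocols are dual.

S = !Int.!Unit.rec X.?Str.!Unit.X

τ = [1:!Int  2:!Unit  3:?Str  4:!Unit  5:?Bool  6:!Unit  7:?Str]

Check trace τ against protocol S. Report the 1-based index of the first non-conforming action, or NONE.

step 1: !Int  ok  residual = !Unit.rec X.…
step 2: !Unit  ok  residual = rec X.…
step 3: ?Str  ok  residual = !Unit.rec X.…
step 4: !Unit  ok  residual = rec X.…
step 5: got ?Bool, protocol expects ?Str  ✗

5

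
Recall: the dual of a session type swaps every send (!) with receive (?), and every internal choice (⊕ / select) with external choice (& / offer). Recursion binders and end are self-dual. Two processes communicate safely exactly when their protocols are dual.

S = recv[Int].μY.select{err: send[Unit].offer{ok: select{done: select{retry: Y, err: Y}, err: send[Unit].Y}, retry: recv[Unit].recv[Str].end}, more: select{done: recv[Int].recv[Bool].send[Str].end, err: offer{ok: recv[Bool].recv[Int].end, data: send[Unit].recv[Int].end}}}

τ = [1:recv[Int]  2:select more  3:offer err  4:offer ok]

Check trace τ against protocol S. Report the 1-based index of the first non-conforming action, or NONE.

3

[1] recv[Int]  ok  now at μY.…
[2] select more  ok  now at select{done: recv[Int].recv[Bool].send[Str].end, err: offer{ok: recv[Bool].recv[Int].end, data: send[Unit].recv[Int].end}}
[3] got offer err, protocol expects select done or select err  ✗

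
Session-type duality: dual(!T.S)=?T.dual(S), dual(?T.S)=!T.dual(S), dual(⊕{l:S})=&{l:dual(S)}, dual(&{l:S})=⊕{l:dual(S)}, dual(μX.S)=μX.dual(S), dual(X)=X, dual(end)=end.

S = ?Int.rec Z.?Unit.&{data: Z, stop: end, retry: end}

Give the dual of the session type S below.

!Int.rec Z.!Unit.+{data: Z, stop: end, retry: end}

?Int = !Int
  rec Z = rec Z  (μ self-dual)
    ?Unit = !Unit
      &{data,stop,retry} = +{data,stop,retry}  (offer→select)
        case data:
          dual(Z) = Z
        case stop:
          dual(end) = end
        case retry:
          dual(end) = end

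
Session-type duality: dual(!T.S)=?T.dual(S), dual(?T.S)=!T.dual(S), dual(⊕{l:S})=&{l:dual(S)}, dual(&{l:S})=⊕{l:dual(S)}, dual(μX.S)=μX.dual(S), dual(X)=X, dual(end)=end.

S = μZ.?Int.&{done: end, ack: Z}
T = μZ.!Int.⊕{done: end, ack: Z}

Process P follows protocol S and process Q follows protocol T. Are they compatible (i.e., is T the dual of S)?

YES

μZ vs μZ  ok (rec unchanged)
  ?Int vs !Int  ok
    &{done,ack} vs ⊕{done,ack}  ok label sets agree
      [done]
        end vs end  ok
      [ack]
        Z vs Z  ok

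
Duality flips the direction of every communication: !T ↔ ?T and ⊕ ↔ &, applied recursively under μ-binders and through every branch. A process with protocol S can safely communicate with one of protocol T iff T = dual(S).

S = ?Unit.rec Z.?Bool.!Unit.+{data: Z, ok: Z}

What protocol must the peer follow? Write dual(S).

?Unit → !Unit
  rec Z → rec Z  (rec unchanged)
    ?Bool → !Bool
      !Unit → ?Unit
        +{data,ok} → &{data,ok}  (⊕→&)
          [data]
            dual(Z) = Z
          [ok]
            dual(Z) = Z

!Unit.rec Z.!Bool.?Unit.&{data: Z, ok: Z}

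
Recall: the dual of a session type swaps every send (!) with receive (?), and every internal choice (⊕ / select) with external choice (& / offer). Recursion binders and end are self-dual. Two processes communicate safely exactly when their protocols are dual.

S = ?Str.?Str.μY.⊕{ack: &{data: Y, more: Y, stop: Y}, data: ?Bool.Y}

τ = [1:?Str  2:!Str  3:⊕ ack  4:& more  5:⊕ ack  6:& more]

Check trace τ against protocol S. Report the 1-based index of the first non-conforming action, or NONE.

step 1: ?Str  match  state: ?Str.μY.…
step 2: got !Str, protocol expects ?Str  ✗

2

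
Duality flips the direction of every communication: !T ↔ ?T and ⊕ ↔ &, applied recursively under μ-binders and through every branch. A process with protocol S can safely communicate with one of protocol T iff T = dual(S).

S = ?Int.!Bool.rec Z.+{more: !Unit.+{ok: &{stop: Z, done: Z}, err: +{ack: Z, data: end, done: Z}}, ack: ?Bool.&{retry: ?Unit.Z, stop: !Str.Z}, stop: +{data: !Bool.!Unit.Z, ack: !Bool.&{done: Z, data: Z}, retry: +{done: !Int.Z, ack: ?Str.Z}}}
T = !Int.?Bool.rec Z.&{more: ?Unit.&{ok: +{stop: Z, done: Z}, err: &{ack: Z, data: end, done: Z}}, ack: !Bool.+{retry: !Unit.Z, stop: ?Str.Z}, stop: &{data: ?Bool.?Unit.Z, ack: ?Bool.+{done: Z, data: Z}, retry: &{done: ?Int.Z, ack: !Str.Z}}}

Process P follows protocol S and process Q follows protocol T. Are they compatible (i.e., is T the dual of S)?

YES

?Int vs !Int  ✓
  !Bool vs ?Bool  ✓
    rec Z vs rec Z  ✓ (μ self-dual)
      +{more,ack,stop} vs &{more,ack,stop}  ✓ label sets agree
        [more]
          !Unit vs ?Unit  ✓
            +{ok,err} vs &{ok,err}  ✓ label sets agree
              [ok]
                &{stop,done} vs +{stop,done}  ✓ label sets agree
                  [stop]
                    Z vs Z  ✓
                  [done]
                    Z vs Z  ✓
              [err]
                +{ack,data,done} vs &{ack,data,done}  ✓ label sets agree
                  [ack]
                    Z vs Z  ✓
                  [data]
                    end vs end  ✓
                  [done]
                    Z vs Z  ✓
        [ack]
          ?Bool vs !Bool  ✓
            &{retry,stop} vs +{retry,stop}  ✓ label sets agree
              [retry]
                ?Unit vs !Unit  ✓
                  Z vs Z  ✓
              [stop]
                !Str vs ?Str  ✓
                  Z vs Z  ✓
        [stop]
          +{data,ack,retry} vs &{data,ack,retry}  ✓ label sets agree
            [data]
              !Bool vs ?Bool  ✓
                !Unit vs ?Unit  ✓
                  Z vs Z  ✓
            [ack]
              !Bool vs ?Bool  ✓
                &{done,data} vs +{done,data}  ✓ label sets agree
                  [done]
                    Z vs Z  ✓
                  [data]
                    Z vs Z  ✓
            [retry]
              +{done,ack} vs &{done,ack}  ✓ label sets agree
                [done]
                  !Int vs ?Int  ✓
                    Z vs Z  ✓
                [ack]
                  ?Str vs !Str  ✓
                    Z vs Z  ✓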